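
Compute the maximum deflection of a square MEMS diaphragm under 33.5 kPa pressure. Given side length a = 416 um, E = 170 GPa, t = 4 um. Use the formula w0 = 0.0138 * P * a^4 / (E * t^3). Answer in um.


Step 1: Convert pressure to compatible units (E is in GPa, so P in GPa).
P = 33.5 kPa = 33.5e-6 GPa
Step 2: Compute numerator: 0.0138 * P * a^4.
a^4 = 416^4 = 29948379136
numerator = 0.0138 * 33.5e-6 * 29948379136 = 1.384514e+04
Step 3: Compute denominator: E * t^3 = 170 * 4^3 = 10880
Step 4: w0 = numerator / denominator = 1.384514e+04 / 10880 = 1.2725 um


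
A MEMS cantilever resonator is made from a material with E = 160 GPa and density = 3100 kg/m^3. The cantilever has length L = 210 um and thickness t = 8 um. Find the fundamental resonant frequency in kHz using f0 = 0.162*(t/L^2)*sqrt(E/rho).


Step 1: Convert units to SI.
t_SI = 8e-6 m, L_SI = 210e-6 m
Step 2: Calculate sqrt(E/rho).
sqrt(160e9 / 3100) = 7184.21 m/s
Step 3: Compute f0.
f0 = 0.162 * 8e-6 / (210e-6)^2 * 7184.21 = 211127.8 Hz = 211.13 kHz


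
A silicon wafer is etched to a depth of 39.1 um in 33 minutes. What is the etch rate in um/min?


Step 1: Etch rate = depth / time
Step 2: rate = 39.1 / 33
rate = 1.185 um/min


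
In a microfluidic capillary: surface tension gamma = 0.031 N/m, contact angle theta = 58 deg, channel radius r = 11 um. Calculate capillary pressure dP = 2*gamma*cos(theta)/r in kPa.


Step 1: cos(58 deg) = 0.5299
Step 2: Convert r to m: r = 11e-6 m
Step 3: dP = 2 * 0.031 * 0.5299 / 11e-6 = 2986.7 Pa
Step 4: Convert Pa to kPa (divide by 1000).
dP = 2.99 kPa


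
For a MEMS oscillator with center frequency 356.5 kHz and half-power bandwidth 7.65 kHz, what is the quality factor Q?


Step 1: Q = f0 / bandwidth
Step 2: Q = 356.5 / 7.65
Q = 46.6


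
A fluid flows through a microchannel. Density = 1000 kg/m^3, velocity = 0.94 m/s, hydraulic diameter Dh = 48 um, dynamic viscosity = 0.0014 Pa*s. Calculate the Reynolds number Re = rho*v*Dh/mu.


Step 1: Convert Dh to meters: Dh = 48e-6 m
Step 2: Re = rho * v * Dh / mu
Re = 1000 * 0.94 * 48e-6 / 0.0014
Re = 32.229


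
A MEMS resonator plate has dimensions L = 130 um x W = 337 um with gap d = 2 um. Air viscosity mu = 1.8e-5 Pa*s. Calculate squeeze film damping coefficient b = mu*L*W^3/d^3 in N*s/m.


Step 1: Convert to SI.
L = 130e-6 m, W = 337e-6 m, d = 2e-6 m
Step 2: W^3 = (337e-6)^3 = 3.83e-11 m^3
Step 3: d^3 = (2e-6)^3 = 8.00e-18 m^3
Step 4: b = 1.8e-5 * 130e-6 * 3.83e-11 / 8.00e-18
b = 1.12e-02 N*s/m


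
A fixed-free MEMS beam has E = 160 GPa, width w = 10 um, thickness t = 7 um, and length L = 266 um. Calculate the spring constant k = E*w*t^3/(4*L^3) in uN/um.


Step 1: Convert E to consistent units (1 GPa = 1000 uN/um^2).
E = 160 GPa = 160000 uN/um^2
Step 2: Compute t^3 = 7^3 = 343
Step 3: Compute L^3 = 266^3 = 18821096
Step 4: k = 160000 * 10 * 343 / (4 * 18821096)
k = 7.2897 uN/um


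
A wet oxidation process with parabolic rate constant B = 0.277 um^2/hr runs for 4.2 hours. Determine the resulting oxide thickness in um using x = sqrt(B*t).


Step 1: Compute B*t = 0.277 * 4.2 = 1.1634
Step 2: x = sqrt(1.1634)
x = 1.079 um


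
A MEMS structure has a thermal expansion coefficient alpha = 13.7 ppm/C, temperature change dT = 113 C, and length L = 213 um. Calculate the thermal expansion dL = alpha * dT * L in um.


Step 1: Convert CTE: alpha = 13.7 ppm/C = 13.7e-6 /C
Step 2: dL = 13.7e-6 * 113 * 213
dL = 0.3297 um


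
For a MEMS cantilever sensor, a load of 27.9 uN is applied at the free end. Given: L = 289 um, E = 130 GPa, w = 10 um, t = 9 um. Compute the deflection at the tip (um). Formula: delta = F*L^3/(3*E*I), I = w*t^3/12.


Step 1: Calculate the second moment of area.
I = w * t^3 / 12 = 10 * 9^3 / 12 = 607.5 um^4
Step 2: Convert E to consistent units (1 GPa = 1000 uN/um^2).
E = 130 GPa = 130000 uN/um^2
Step 3: Calculate tip deflection.
delta = F * L^3 / (3 * E * I)
delta = 27.9 * 289^3 / (3 * 130000 * 607.5)
delta = 2.8424 um


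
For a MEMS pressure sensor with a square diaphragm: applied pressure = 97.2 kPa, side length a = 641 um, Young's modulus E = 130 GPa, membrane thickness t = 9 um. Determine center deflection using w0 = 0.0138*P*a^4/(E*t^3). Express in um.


Step 1: Convert pressure to compatible units (E is in GPa, so P in GPa).
P = 97.2 kPa = 97.2e-6 GPa
Step 2: Compute numerator: 0.0138 * P * a^4.
a^4 = 641^4 = 168823196161
numerator = 0.0138 * 97.2e-6 * 168823196161 = 2.264527e+05
Step 3: Compute denominator: E * t^3 = 130 * 9^3 = 94770
Step 4: w0 = numerator / denominator = 2.264527e+05 / 94770 = 2.3895 um


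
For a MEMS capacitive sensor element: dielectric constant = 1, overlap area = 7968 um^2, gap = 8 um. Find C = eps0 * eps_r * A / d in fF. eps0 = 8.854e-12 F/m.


Step 1: Convert area to m^2: A = 7968e-12 m^2
Step 2: Convert gap to m: d = 8e-6 m
Step 3: C = eps0 * eps_r * A / d
C = 8.854e-12 * 1 * 7968e-12 / 8e-6
Step 4: Convert to fF (multiply by 1e15).
C = 8.82 fF


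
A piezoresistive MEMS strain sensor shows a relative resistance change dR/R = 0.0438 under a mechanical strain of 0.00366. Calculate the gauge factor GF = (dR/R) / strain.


Step 1: Identify values.
dR/R = 0.0438, strain = 0.00366
Step 2: GF = (dR/R) / strain = 0.0438 / 0.00366
GF = 12.0


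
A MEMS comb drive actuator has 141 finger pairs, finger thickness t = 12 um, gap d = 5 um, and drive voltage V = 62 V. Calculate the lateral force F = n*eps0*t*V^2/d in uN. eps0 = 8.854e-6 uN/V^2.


Step 1: Parameters: n=141, eps0=8.854e-6 uN/V^2, t=12 um, V=62 V, d=5 um
Step 2: V^2 = 3844
Step 3: F = 141 * 8.854e-6 * 12 * 3844 / 5
F = 11.517 uN


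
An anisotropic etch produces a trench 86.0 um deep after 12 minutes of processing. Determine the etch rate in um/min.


Step 1: Etch rate = depth / time
Step 2: rate = 86.0 / 12
rate = 7.167 um/min


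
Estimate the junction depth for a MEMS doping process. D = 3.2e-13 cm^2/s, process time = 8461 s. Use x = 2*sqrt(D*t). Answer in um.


Step 1: Compute D*t = 3.2e-13 * 8461 = 2.70752e-09 cm^2
Step 2: sqrt(D*t) = 5.20338e-05 cm
Step 3: x = 2 * 5.20338e-05 cm = 1.040676e-04 cm
Step 4: Convert to um (1 cm = 1e4 um): x = 1.041 um


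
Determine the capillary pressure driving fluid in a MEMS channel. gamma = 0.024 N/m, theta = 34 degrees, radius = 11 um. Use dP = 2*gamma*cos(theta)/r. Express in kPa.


Step 1: cos(34 deg) = 0.829
Step 2: Convert r to m: r = 11e-6 m
Step 3: dP = 2 * 0.024 * 0.829 / 11e-6 = 3617.5 Pa
Step 4: Convert Pa to kPa (divide by 1000).
dP = 3.62 kPa


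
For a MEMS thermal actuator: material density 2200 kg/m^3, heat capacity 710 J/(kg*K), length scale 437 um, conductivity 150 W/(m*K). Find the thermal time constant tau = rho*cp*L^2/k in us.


Step 1: Convert L to m: L = 437e-6 m
Step 2: L^2 = (437e-6)^2 = 1.90969e-07 m^2
Step 3: tau = 2200 * 710 * 1.90969e-07 / 150 = 1.98862385e-03 s
Step 4: Convert to microseconds (multiply by 1e6).
tau = 1988.624 us


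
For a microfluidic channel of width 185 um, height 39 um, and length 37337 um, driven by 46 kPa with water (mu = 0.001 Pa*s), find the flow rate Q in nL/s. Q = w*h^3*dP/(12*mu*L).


Step 1: Convert all dimensions to SI (meters).
w = 185e-6 m, h = 39e-6 m, L = 37337e-6 m, dP = 46e3 Pa
Step 2: Q = w * h^3 * dP / (12 * mu * L)
Q = 185e-6 * (39e-6)^3 * 46e3 / (12 * 0.001 * 37337e-6) = 1.12668553e-09 m^3/s
Step 3: Convert Q from m^3/s to nL/s (1 m^3 = 1e12 nL, so multiply by 1e12).
Q = 1126.686 nL/s


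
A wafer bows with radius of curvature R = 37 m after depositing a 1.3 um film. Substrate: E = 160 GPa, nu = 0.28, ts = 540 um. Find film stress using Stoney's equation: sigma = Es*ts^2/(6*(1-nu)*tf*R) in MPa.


Step 1: Compute numerator: Es * ts^2 = 160 * 540^2 = 46656000 (GPa*um^2)
Step 2: Compute denominator (R in um): 6*(1-nu)*tf*R = 6*0.72*1.3*37e6 = 207792000.0 (um^2)
Step 3: sigma (GPa) = 46656000 / 207792000.0 = 2.24532e-01 GPa
Step 4: Convert to MPa (x1000): sigma = 224.5 MPa


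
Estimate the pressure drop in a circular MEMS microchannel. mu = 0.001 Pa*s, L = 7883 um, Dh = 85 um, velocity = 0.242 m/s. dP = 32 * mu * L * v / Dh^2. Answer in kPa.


Step 1: Convert to SI: L = 7883e-6 m, Dh = 85e-6 m
Step 2: dP = 32 * 0.001 * 7883e-6 * 0.242 / (85e-6)^2
Step 3: dP = 8449.27 Pa
Step 4: Convert to kPa: dP = 8.45 kPa


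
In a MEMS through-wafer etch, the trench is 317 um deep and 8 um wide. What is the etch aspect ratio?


Step 1: AR = depth / width
Step 2: AR = 317 / 8
AR = 39.6


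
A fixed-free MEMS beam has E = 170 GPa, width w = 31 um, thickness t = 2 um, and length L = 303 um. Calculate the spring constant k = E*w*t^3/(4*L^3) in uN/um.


Step 1: Convert E to consistent units (1 GPa = 1000 uN/um^2).
E = 170 GPa = 170000 uN/um^2
Step 2: Compute t^3 = 2^3 = 8
Step 3: Compute L^3 = 303^3 = 27818127
Step 4: k = 170000 * 31 * 8 / (4 * 27818127)
k = 0.3789 uN/um


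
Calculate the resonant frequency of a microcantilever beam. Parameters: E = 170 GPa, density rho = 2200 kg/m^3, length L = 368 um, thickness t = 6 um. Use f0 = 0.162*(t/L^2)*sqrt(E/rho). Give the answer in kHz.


Step 1: Convert units to SI.
t_SI = 6e-6 m, L_SI = 368e-6 m
Step 2: Calculate sqrt(E/rho).
sqrt(170e9 / 2200) = 8790.49 m/s
Step 3: Compute f0.
f0 = 0.162 * 6e-6 / (368e-6)^2 * 8790.49 = 63093.4 Hz = 63.09 kHz


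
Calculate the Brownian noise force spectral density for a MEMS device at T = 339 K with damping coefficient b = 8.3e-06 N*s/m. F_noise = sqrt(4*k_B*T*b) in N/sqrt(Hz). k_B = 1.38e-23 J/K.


Step 1: Compute 4 * k_B * T * b
= 4 * 1.38e-23 * 339 * 8.3e-06
= 1.5532e-25 N^2/Hz
Step 2: F_noise = sqrt(1.5532e-25)
F_noise = 3.94e-13 N/sqrt(Hz)


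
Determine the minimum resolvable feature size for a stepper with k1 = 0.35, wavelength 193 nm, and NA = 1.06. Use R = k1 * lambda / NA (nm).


Step 1: Identify values: k1 = 0.35, lambda = 193 nm, NA = 1.06
Step 2: R = k1 * lambda / NA
R = 0.35 * 193 / 1.06
R = 63.7 nm


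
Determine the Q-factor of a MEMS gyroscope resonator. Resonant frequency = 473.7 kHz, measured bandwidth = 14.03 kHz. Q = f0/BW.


Step 1: Q = f0 / bandwidth
Step 2: Q = 473.7 / 14.03
Q = 33.8


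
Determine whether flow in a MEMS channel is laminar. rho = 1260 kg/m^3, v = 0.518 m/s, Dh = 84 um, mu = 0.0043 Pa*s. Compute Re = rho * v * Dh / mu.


Step 1: Convert Dh to meters: Dh = 84e-6 m
Step 2: Re = rho * v * Dh / mu
Re = 1260 * 0.518 * 84e-6 / 0.0043
Re = 12.75
Since Re = 12.75 is below ~2300, the flow is laminar.


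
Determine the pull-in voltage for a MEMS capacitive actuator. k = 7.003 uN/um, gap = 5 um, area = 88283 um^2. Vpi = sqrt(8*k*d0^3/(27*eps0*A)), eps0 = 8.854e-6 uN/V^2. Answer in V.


Step 1: Compute numerator: 8 * k * d0^3 = 8 * 7.003 * 5^3 = 7003.0
Step 2: Compute denominator: 27 * eps0 * A = 27 * 8.854e-6 * 88283 = 21.104757
Step 3: Vpi = sqrt(7003.0 / 21.104757)
Vpi = 18.22 V


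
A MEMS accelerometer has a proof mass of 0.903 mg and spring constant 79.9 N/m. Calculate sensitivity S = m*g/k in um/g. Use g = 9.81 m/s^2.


Step 1: Convert mass: m = 0.903 mg = 9.03e-07 kg
Step 2: S = m * g / k = 9.03e-07 * 9.81 / 79.9
Step 3: S = 1.11e-07 m/g
Step 4: Convert to um/g: S = 0.111 um/g


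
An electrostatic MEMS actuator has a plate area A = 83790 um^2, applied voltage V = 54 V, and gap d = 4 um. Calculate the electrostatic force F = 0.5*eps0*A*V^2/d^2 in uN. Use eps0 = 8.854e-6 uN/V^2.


Step 1: Identify parameters.
eps0 = 8.854e-6 uN/V^2, A = 83790 um^2, V = 54 V, d = 4 um
Step 2: Compute V^2 = 54^2 = 2916
Step 3: Compute d^2 = 4^2 = 16
Step 4: F = 0.5 * 8.854e-6 * 83790 * 2916 / 16
F = 67.604 uN


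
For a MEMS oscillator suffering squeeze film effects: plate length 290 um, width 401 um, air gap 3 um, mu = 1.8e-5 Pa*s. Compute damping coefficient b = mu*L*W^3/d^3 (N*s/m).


Step 1: Convert to SI.
L = 290e-6 m, W = 401e-6 m, d = 3e-6 m
Step 2: W^3 = (401e-6)^3 = 6.45e-11 m^3
Step 3: d^3 = (3e-6)^3 = 2.70e-17 m^3
Step 4: b = 1.8e-5 * 290e-6 * 6.45e-11 / 2.70e-17
b = 1.25e-02 N*s/m


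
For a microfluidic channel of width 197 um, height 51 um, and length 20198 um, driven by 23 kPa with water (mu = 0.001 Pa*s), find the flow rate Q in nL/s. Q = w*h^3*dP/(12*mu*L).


Step 1: Convert all dimensions to SI (meters).
w = 197e-6 m, h = 51e-6 m, L = 20198e-6 m, dP = 23e3 Pa
Step 2: Q = w * h^3 * dP / (12 * mu * L)
Q = 197e-6 * (51e-6)^3 * 23e3 / (12 * 0.001 * 20198e-6) = 2.4797904e-09 m^3/s
Step 3: Convert Q from m^3/s to nL/s (1 m^3 = 1e12 nL, so multiply by 1e12).
Q = 2479.79 nL/s


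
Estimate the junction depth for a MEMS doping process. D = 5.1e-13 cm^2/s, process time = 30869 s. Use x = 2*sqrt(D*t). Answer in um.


Step 1: Compute D*t = 5.1e-13 * 30869 = 1.574319e-08 cm^2
Step 2: sqrt(D*t) = 1.25472e-04 cm
Step 3: x = 2 * 1.25472e-04 cm = 2.50944e-04 cm
Step 4: Convert to um (1 cm = 1e4 um): x = 2.509 um


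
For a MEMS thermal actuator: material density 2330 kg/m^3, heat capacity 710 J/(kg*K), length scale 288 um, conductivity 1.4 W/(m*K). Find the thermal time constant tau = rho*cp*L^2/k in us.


Step 1: Convert L to m: L = 288e-6 m
Step 2: L^2 = (288e-6)^2 = 8.2944e-08 m^2
Step 3: tau = 2330 * 710 * 8.2944e-08 / 1.4 = 9.801018514e-02 s
Step 4: Convert to microseconds (multiply by 1e6).
tau = 98010.185 us


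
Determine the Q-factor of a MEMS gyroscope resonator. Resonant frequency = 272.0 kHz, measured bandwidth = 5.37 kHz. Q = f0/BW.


Step 1: Q = f0 / bandwidth
Step 2: Q = 272.0 / 5.37
Q = 50.7


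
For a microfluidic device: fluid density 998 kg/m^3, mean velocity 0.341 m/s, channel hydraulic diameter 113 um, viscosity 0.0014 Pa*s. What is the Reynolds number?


Step 1: Convert Dh to meters: Dh = 113e-6 m
Step 2: Re = rho * v * Dh / mu
Re = 998 * 0.341 * 113e-6 / 0.0014
Re = 27.469


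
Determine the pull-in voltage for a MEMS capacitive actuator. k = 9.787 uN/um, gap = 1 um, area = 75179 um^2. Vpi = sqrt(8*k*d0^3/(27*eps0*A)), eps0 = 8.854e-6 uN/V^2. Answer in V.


Step 1: Compute numerator: 8 * k * d0^3 = 8 * 9.787 * 1^3 = 78.296
Step 2: Compute denominator: 27 * eps0 * A = 27 * 8.854e-6 * 75179 = 17.972141
Step 3: Vpi = sqrt(78.296 / 17.972141)
Vpi = 2.09 V


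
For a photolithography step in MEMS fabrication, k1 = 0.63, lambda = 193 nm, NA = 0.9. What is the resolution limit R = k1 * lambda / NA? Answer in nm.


Step 1: Identify values: k1 = 0.63, lambda = 193 nm, NA = 0.9
Step 2: R = k1 * lambda / NA
R = 0.63 * 193 / 0.9
R = 135.1 nm


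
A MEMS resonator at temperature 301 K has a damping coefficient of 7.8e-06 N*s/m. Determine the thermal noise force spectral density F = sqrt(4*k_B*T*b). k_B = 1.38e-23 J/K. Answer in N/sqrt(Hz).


Step 1: Compute 4 * k_B * T * b
= 4 * 1.38e-23 * 301 * 7.8e-06
= 1.2960e-25 N^2/Hz
Step 2: F_noise = sqrt(1.2960e-25)
F_noise = 3.60e-13 N/sqrt(Hz)


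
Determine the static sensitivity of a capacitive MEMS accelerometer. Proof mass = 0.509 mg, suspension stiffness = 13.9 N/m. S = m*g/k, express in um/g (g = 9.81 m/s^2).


Step 1: Convert mass: m = 0.509 mg = 5.09e-07 kg
Step 2: S = m * g / k = 5.09e-07 * 9.81 / 13.9
Step 3: S = 3.59e-07 m/g
Step 4: Convert to um/g: S = 0.359 um/g


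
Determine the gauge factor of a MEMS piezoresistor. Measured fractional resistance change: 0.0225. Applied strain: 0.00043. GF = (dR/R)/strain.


Step 1: Identify values.
dR/R = 0.0225, strain = 0.00043
Step 2: GF = (dR/R) / strain = 0.0225 / 0.00043
GF = 52.3


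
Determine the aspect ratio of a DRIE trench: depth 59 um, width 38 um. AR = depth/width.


Step 1: AR = depth / width
Step 2: AR = 59 / 38
AR = 1.6


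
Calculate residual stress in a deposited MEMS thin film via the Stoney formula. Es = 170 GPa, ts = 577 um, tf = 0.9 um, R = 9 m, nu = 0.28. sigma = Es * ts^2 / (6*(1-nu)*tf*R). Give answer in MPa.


Step 1: Compute numerator: Es * ts^2 = 170 * 577^2 = 56597930 (GPa*um^2)
Step 2: Compute denominator (R in um): 6*(1-nu)*tf*R = 6*0.72*0.9*9e6 = 34992000.0 (um^2)
Step 3: sigma (GPa) = 56597930 / 34992000.0 = 1.617453e+00 GPa
Step 4: Convert to MPa (x1000): sigma = 1617.5 MPa


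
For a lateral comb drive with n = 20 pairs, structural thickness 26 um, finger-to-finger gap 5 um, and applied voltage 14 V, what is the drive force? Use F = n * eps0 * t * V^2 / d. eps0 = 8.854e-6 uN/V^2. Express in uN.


Step 1: Parameters: n=20, eps0=8.854e-6 uN/V^2, t=26 um, V=14 V, d=5 um
Step 2: V^2 = 196
Step 3: F = 20 * 8.854e-6 * 26 * 196 / 5
F = 0.18 uN


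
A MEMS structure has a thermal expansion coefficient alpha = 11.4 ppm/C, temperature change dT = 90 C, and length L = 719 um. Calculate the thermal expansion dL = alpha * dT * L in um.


Step 1: Convert CTE: alpha = 11.4 ppm/C = 11.4e-6 /C
Step 2: dL = 11.4e-6 * 90 * 719
dL = 0.7377 um


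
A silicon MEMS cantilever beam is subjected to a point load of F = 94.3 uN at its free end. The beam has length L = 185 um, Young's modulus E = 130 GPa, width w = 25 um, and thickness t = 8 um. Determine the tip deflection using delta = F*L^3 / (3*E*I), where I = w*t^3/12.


Step 1: Calculate the second moment of area.
I = w * t^3 / 12 = 25 * 8^3 / 12 = 1066.6667 um^4
Step 2: Convert E to consistent units (1 GPa = 1000 uN/um^2).
E = 130 GPa = 130000 uN/um^2
Step 3: Calculate tip deflection.
delta = F * L^3 / (3 * E * I)
delta = 94.3 * 185^3 / (3 * 130000 * 1066.6667)
delta = 1.4353 um


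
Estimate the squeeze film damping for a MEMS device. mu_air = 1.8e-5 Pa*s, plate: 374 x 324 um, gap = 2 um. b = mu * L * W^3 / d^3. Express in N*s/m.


Step 1: Convert to SI.
L = 374e-6 m, W = 324e-6 m, d = 2e-6 m
Step 2: W^3 = (324e-6)^3 = 3.40e-11 m^3
Step 3: d^3 = (2e-6)^3 = 8.00e-18 m^3
Step 4: b = 1.8e-5 * 374e-6 * 3.40e-11 / 8.00e-18
b = 2.86e-02 N*s/m


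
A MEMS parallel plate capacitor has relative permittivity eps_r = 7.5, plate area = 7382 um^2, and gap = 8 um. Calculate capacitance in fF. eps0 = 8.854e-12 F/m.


Step 1: Convert area to m^2: A = 7382e-12 m^2
Step 2: Convert gap to m: d = 8e-6 m
Step 3: C = eps0 * eps_r * A / d
C = 8.854e-12 * 7.5 * 7382e-12 / 8e-6
Step 4: Convert to fF (multiply by 1e15).
C = 61.28 fF


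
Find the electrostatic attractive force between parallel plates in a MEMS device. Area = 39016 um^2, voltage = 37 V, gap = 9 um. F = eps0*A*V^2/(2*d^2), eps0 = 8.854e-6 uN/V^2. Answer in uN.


Step 1: Identify parameters.
eps0 = 8.854e-6 uN/V^2, A = 39016 um^2, V = 37 V, d = 9 um
Step 2: Compute V^2 = 37^2 = 1369
Step 3: Compute d^2 = 9^2 = 81
Step 4: F = 0.5 * 8.854e-6 * 39016 * 1369 / 81
F = 2.919 uN


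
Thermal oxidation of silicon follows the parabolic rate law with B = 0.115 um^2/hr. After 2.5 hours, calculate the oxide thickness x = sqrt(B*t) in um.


Step 1: Compute B*t = 0.115 * 2.5 = 0.2875
Step 2: x = sqrt(0.2875)
x = 0.536 um


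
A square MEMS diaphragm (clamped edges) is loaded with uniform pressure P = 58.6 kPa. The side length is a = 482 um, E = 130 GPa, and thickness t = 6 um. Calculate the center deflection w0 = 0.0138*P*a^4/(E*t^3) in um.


Step 1: Convert pressure to compatible units (E is in GPa, so P in GPa).
P = 58.6 kPa = 58.6e-6 GPa
Step 2: Compute numerator: 0.0138 * P * a^4.
a^4 = 482^4 = 53974440976
numerator = 0.0138 * 58.6e-6 * 53974440976 = 4.364805e+04
Step 3: Compute denominator: E * t^3 = 130 * 6^3 = 28080
Step 4: w0 = numerator / denominator = 4.364805e+04 / 28080 = 1.5544 um


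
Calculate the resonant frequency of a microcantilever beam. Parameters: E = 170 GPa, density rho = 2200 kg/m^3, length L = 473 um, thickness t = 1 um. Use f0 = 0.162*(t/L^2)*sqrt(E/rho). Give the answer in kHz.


Step 1: Convert units to SI.
t_SI = 1e-6 m, L_SI = 473e-6 m
Step 2: Calculate sqrt(E/rho).
sqrt(170e9 / 2200) = 8790.49 m/s
Step 3: Compute f0.
f0 = 0.162 * 1e-6 / (473e-6)^2 * 8790.49 = 6365.1 Hz = 6.37 kHz


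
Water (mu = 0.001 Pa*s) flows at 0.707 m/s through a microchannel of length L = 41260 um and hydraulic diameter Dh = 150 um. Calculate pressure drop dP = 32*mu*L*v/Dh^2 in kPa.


Step 1: Convert to SI: L = 41260e-6 m, Dh = 150e-6 m
Step 2: dP = 32 * 0.001 * 41260e-6 * 0.707 / (150e-6)^2
Step 3: dP = 41487.39 Pa
Step 4: Convert to kPa: dP = 41.49 kPa


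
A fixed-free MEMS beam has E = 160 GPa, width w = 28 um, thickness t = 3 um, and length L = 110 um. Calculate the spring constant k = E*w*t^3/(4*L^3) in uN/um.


Step 1: Convert E to consistent units (1 GPa = 1000 uN/um^2).
E = 160 GPa = 160000 uN/um^2
Step 2: Compute t^3 = 3^3 = 27
Step 3: Compute L^3 = 110^3 = 1331000
Step 4: k = 160000 * 28 * 27 / (4 * 1331000)
k = 22.7198 uN/um


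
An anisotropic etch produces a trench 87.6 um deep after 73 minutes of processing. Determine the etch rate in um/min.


Step 1: Etch rate = depth / time
Step 2: rate = 87.6 / 73
rate = 1.2 um/min


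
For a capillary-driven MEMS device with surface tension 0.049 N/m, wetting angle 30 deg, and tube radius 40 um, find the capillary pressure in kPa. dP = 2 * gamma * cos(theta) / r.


Step 1: cos(30 deg) = 0.866
Step 2: Convert r to m: r = 40e-6 m
Step 3: dP = 2 * 0.049 * 0.866 / 40e-6 = 2121.7 Pa
Step 4: Convert Pa to kPa (divide by 1000).
dP = 2.12 kPa


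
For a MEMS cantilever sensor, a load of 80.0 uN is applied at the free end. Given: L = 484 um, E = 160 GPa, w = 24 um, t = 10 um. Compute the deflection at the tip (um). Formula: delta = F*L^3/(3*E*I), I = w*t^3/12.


Step 1: Calculate the second moment of area.
I = w * t^3 / 12 = 24 * 10^3 / 12 = 2000.0 um^4
Step 2: Convert E to consistent units (1 GPa = 1000 uN/um^2).
E = 160 GPa = 160000 uN/um^2
Step 3: Calculate tip deflection.
delta = F * L^3 / (3 * E * I)
delta = 80.0 * 484^3 / (3 * 160000 * 2000.0)
delta = 9.4483 um


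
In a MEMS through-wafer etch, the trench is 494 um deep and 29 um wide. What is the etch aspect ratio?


Step 1: AR = depth / width
Step 2: AR = 494 / 29
AR = 17.0


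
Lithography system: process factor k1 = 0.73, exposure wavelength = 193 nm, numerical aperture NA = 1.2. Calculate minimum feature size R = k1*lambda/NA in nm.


Step 1: Identify values: k1 = 0.73, lambda = 193 nm, NA = 1.2
Step 2: R = k1 * lambda / NA
R = 0.73 * 193 / 1.2
R = 117.4 nm


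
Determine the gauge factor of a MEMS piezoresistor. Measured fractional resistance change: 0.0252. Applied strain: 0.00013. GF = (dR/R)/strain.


Step 1: Identify values.
dR/R = 0.0252, strain = 0.00013
Step 2: GF = (dR/R) / strain = 0.0252 / 0.00013
GF = 193.8


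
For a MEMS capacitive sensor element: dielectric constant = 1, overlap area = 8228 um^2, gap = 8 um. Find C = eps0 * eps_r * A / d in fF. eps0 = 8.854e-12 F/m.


Step 1: Convert area to m^2: A = 8228e-12 m^2
Step 2: Convert gap to m: d = 8e-6 m
Step 3: C = eps0 * eps_r * A / d
C = 8.854e-12 * 1 * 8228e-12 / 8e-6
Step 4: Convert to fF (multiply by 1e15).
C = 9.11 fF


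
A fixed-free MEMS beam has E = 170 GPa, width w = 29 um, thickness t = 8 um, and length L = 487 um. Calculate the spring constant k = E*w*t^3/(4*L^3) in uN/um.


Step 1: Convert E to consistent units (1 GPa = 1000 uN/um^2).
E = 170 GPa = 170000 uN/um^2
Step 2: Compute t^3 = 8^3 = 512
Step 3: Compute L^3 = 487^3 = 115501303
Step 4: k = 170000 * 29 * 512 / (4 * 115501303)
k = 5.4635 uN/um


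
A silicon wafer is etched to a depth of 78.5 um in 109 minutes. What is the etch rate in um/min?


Step 1: Etch rate = depth / time
Step 2: rate = 78.5 / 109
rate = 0.72 um/min


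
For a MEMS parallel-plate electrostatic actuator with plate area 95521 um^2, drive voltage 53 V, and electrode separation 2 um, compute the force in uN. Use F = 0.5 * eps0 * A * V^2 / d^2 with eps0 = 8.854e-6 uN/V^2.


Step 1: Identify parameters.
eps0 = 8.854e-6 uN/V^2, A = 95521 um^2, V = 53 V, d = 2 um
Step 2: Compute V^2 = 53^2 = 2809
Step 3: Compute d^2 = 2^2 = 4
Step 4: F = 0.5 * 8.854e-6 * 95521 * 2809 / 4
F = 296.961 uN


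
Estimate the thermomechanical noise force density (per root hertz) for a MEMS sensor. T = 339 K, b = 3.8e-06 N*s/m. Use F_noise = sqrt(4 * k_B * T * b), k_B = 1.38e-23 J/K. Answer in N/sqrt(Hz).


Step 1: Compute 4 * k_B * T * b
= 4 * 1.38e-23 * 339 * 3.8e-06
= 7.1109e-26 N^2/Hz
Step 2: F_noise = sqrt(7.1109e-26)
F_noise = 2.67e-13 N/sqrt(Hz)


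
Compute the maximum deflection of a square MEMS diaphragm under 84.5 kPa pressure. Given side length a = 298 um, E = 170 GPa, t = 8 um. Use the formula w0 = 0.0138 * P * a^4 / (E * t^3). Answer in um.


Step 1: Convert pressure to compatible units (E is in GPa, so P in GPa).
P = 84.5 kPa = 84.5e-6 GPa
Step 2: Compute numerator: 0.0138 * P * a^4.
a^4 = 298^4 = 7886150416
numerator = 0.0138 * 84.5e-6 * 7886150416 = 9.19604e+03
Step 3: Compute denominator: E * t^3 = 170 * 8^3 = 87040
Step 4: w0 = numerator / denominator = 9.19604e+03 / 87040 = 0.1057 um


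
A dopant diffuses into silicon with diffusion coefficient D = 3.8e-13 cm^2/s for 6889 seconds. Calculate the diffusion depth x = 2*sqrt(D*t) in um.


Step 1: Compute D*t = 3.8e-13 * 6889 = 2.61782e-09 cm^2
Step 2: sqrt(D*t) = 5.11646e-05 cm
Step 3: x = 2 * 5.11646e-05 cm = 1.023292e-04 cm
Step 4: Convert to um (1 cm = 1e4 um): x = 1.023 um


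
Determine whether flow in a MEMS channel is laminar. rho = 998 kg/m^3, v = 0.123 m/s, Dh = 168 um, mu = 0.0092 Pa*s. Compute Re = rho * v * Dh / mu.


Step 1: Convert Dh to meters: Dh = 168e-6 m
Step 2: Re = rho * v * Dh / mu
Re = 998 * 0.123 * 168e-6 / 0.0092
Re = 2.242
Since Re = 2.242 is below ~2300, the flow is laminar.


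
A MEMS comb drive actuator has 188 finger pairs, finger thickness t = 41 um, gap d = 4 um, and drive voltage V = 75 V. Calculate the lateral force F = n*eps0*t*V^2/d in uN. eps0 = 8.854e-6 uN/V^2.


Step 1: Parameters: n=188, eps0=8.854e-6 uN/V^2, t=41 um, V=75 V, d=4 um
Step 2: V^2 = 5625
Step 3: F = 188 * 8.854e-6 * 41 * 5625 / 4
F = 95.972 uN


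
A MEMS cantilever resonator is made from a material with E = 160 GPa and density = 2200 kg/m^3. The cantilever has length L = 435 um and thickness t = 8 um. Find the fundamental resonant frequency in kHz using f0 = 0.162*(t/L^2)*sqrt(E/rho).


Step 1: Convert units to SI.
t_SI = 8e-6 m, L_SI = 435e-6 m
Step 2: Calculate sqrt(E/rho).
sqrt(160e9 / 2200) = 8528.03 m/s
Step 3: Compute f0.
f0 = 0.162 * 8e-6 / (435e-6)^2 * 8528.03 = 58408.4 Hz = 58.41 kHz


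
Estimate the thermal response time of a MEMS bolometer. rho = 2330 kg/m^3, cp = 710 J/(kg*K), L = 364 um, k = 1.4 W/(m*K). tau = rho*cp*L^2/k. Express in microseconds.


Step 1: Convert L to m: L = 364e-6 m
Step 2: L^2 = (364e-6)^2 = 1.32496e-07 m^2
Step 3: tau = 2330 * 710 * 1.32496e-07 / 1.4 = 1.56562952e-01 s
Step 4: Convert to microseconds (multiply by 1e6).
tau = 156562.952 us


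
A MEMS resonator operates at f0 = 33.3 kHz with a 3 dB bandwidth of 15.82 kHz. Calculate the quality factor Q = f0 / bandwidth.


Step 1: Q = f0 / bandwidth
Step 2: Q = 33.3 / 15.82
Q = 2.1


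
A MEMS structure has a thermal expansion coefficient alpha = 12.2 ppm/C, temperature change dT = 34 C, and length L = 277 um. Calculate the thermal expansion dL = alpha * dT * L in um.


Step 1: Convert CTE: alpha = 12.2 ppm/C = 12.2e-6 /C
Step 2: dL = 12.2e-6 * 34 * 277
dL = 0.1149 um


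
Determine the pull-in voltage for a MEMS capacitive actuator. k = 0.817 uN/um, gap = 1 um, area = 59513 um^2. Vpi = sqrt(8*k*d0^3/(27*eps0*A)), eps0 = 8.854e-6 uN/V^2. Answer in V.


Step 1: Compute numerator: 8 * k * d0^3 = 8 * 0.817 * 1^3 = 6.536
Step 2: Compute denominator: 27 * eps0 * A = 27 * 8.854e-6 * 59513 = 14.227059
Step 3: Vpi = sqrt(6.536 / 14.227059)
Vpi = 0.68 V


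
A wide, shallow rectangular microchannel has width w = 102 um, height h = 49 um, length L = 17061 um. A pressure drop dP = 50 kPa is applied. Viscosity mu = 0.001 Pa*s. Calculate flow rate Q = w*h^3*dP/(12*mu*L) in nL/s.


Step 1: Convert all dimensions to SI (meters).
w = 102e-6 m, h = 49e-6 m, L = 17061e-6 m, dP = 50e3 Pa
Step 2: Q = w * h^3 * dP / (12 * mu * L)
Q = 102e-6 * (49e-6)^3 * 50e3 / (12 * 0.001 * 17061e-6) = 2.93070893e-09 m^3/s
Step 3: Convert Q from m^3/s to nL/s (1 m^3 = 1e12 nL, so multiply by 1e12).
Q = 2930.709 nL/s


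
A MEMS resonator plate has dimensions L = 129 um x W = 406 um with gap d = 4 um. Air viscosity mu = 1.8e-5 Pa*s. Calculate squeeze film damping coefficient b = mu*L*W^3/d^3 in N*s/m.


Step 1: Convert to SI.
L = 129e-6 m, W = 406e-6 m, d = 4e-6 m
Step 2: W^3 = (406e-6)^3 = 6.69e-11 m^3
Step 3: d^3 = (4e-6)^3 = 6.40e-17 m^3
Step 4: b = 1.8e-5 * 129e-6 * 6.69e-11 / 6.40e-17
b = 2.43e-03 N*s/m


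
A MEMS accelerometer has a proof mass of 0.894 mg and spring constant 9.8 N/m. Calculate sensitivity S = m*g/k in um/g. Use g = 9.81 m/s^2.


Step 1: Convert mass: m = 0.894 mg = 8.94e-07 kg
Step 2: S = m * g / k = 8.94e-07 * 9.81 / 9.8
Step 3: S = 8.95e-07 m/g
Step 4: Convert to um/g: S = 0.895 um/g


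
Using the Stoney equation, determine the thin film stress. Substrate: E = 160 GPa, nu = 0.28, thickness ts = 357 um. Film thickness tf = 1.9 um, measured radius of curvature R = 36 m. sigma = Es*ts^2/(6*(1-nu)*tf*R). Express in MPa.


Step 1: Compute numerator: Es * ts^2 = 160 * 357^2 = 20391840 (GPa*um^2)
Step 2: Compute denominator (R in um): 6*(1-nu)*tf*R = 6*0.72*1.9*36e6 = 295488000.0 (um^2)
Step 3: sigma (GPa) = 20391840 / 295488000.0 = 6.9011e-02 GPa
Step 4: Convert to MPa (x1000): sigma = 69.0 MPa


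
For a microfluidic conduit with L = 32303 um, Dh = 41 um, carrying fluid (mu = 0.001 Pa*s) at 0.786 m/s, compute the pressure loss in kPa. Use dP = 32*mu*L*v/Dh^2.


Step 1: Convert to SI: L = 32303e-6 m, Dh = 41e-6 m
Step 2: dP = 32 * 0.001 * 32303e-6 * 0.786 / (41e-6)^2
Step 3: dP = 483334.36 Pa
Step 4: Convert to kPa: dP = 483.33 kPa


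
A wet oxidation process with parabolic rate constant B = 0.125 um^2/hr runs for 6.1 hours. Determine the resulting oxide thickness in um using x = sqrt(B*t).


Step 1: Compute B*t = 0.125 * 6.1 = 0.7625
Step 2: x = sqrt(0.7625)
x = 0.873 um


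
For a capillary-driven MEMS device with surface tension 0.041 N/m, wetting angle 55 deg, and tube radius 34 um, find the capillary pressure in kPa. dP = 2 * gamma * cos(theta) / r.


Step 1: cos(55 deg) = 0.5736
Step 2: Convert r to m: r = 34e-6 m
Step 3: dP = 2 * 0.041 * 0.5736 / 34e-6 = 1383.4 Pa
Step 4: Convert Pa to kPa (divide by 1000).
dP = 1.38 kPa


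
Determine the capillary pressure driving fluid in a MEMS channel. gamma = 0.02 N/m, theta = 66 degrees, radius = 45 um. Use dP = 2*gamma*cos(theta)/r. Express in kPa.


Step 1: cos(66 deg) = 0.4067
Step 2: Convert r to m: r = 45e-6 m
Step 3: dP = 2 * 0.02 * 0.4067 / 45e-6 = 361.5 Pa
Step 4: Convert Pa to kPa (divide by 1000).
dP = 0.36 kPa


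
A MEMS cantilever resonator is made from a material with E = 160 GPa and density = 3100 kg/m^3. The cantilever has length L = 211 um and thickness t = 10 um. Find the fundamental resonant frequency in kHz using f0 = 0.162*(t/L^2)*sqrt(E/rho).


Step 1: Convert units to SI.
t_SI = 10e-6 m, L_SI = 211e-6 m
Step 2: Calculate sqrt(E/rho).
sqrt(160e9 / 3100) = 7184.21 m/s
Step 3: Compute f0.
f0 = 0.162 * 10e-6 / (211e-6)^2 * 7184.21 = 261414.2 Hz = 261.41 kHz


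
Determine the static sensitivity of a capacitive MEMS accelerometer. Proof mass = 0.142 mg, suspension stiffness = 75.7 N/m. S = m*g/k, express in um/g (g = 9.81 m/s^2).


Step 1: Convert mass: m = 0.142 mg = 1.42e-07 kg
Step 2: S = m * g / k = 1.42e-07 * 9.81 / 75.7
Step 3: S = 1.84e-08 m/g
Step 4: Convert to um/g: S = 0.018 um/g


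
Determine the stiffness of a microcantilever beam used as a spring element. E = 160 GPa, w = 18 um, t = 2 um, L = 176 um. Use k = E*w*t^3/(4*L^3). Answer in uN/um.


Step 1: Convert E to consistent units (1 GPa = 1000 uN/um^2).
E = 160 GPa = 160000 uN/um^2
Step 2: Compute t^3 = 2^3 = 8
Step 3: Compute L^3 = 176^3 = 5451776
Step 4: k = 160000 * 18 * 8 / (4 * 5451776)
k = 1.0565 uN/um


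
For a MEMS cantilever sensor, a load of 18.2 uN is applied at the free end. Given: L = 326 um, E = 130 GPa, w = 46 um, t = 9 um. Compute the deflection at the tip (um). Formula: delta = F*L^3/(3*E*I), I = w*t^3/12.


Step 1: Calculate the second moment of area.
I = w * t^3 / 12 = 46 * 9^3 / 12 = 2794.5 um^4
Step 2: Convert E to consistent units (1 GPa = 1000 uN/um^2).
E = 130 GPa = 130000 uN/um^2
Step 3: Calculate tip deflection.
delta = F * L^3 / (3 * E * I)
delta = 18.2 * 326^3 / (3 * 130000 * 2794.5)
delta = 0.5786 um


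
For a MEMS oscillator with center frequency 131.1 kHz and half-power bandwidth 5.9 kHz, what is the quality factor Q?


Step 1: Q = f0 / bandwidth
Step 2: Q = 131.1 / 5.9
Q = 22.2


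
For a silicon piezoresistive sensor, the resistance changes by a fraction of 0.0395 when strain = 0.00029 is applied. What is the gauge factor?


Step 1: Identify values.
dR/R = 0.0395, strain = 0.00029
Step 2: GF = (dR/R) / strain = 0.0395 / 0.00029
GF = 136.2


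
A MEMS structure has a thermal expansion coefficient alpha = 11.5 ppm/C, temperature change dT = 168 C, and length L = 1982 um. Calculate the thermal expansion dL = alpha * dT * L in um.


Step 1: Convert CTE: alpha = 11.5 ppm/C = 11.5e-6 /C
Step 2: dL = 11.5e-6 * 168 * 1982
dL = 3.8292 um


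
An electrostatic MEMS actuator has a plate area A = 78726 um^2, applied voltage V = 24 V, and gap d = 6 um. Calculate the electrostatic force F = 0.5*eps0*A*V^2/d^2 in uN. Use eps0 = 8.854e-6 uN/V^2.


Step 1: Identify parameters.
eps0 = 8.854e-6 uN/V^2, A = 78726 um^2, V = 24 V, d = 6 um
Step 2: Compute V^2 = 24^2 = 576
Step 3: Compute d^2 = 6^2 = 36
Step 4: F = 0.5 * 8.854e-6 * 78726 * 576 / 36
F = 5.576 uN


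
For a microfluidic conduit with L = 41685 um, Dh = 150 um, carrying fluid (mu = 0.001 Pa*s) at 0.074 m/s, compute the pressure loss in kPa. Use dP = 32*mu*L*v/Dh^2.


Step 1: Convert to SI: L = 41685e-6 m, Dh = 150e-6 m
Step 2: dP = 32 * 0.001 * 41685e-6 * 0.074 / (150e-6)^2
Step 3: dP = 4387.11 Pa
Step 4: Convert to kPa: dP = 4.39 kPa


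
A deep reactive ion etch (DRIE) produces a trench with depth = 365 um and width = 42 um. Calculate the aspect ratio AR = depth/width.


Step 1: AR = depth / width
Step 2: AR = 365 / 42
AR = 8.7


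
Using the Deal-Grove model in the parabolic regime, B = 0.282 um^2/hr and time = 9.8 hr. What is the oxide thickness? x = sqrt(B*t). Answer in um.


Step 1: Compute B*t = 0.282 * 9.8 = 2.7636
Step 2: x = sqrt(2.7636)
x = 1.662 um


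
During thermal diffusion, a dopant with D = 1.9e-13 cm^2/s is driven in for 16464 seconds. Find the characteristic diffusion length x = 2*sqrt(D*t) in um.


Step 1: Compute D*t = 1.9e-13 * 16464 = 3.12816e-09 cm^2
Step 2: sqrt(D*t) = 5.593e-05 cm
Step 3: x = 2 * 5.593e-05 cm = 1.1186e-04 cm
Step 4: Convert to um (1 cm = 1e4 um): x = 1.119 um


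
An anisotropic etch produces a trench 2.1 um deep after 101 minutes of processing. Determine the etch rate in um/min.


Step 1: Etch rate = depth / time
Step 2: rate = 2.1 / 101
rate = 0.021 um/min


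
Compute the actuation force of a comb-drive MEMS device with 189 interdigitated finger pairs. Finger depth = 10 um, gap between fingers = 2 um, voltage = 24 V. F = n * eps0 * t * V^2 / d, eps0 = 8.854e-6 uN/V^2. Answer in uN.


Step 1: Parameters: n=189, eps0=8.854e-6 uN/V^2, t=10 um, V=24 V, d=2 um
Step 2: V^2 = 576
Step 3: F = 189 * 8.854e-6 * 10 * 576 / 2
F = 4.819 uN


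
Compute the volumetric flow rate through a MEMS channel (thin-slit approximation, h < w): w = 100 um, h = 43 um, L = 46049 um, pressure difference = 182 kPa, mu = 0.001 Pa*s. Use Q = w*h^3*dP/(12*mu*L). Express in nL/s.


Step 1: Convert all dimensions to SI (meters).
w = 100e-6 m, h = 43e-6 m, L = 46049e-6 m, dP = 182e3 Pa
Step 2: Q = w * h^3 * dP / (12 * mu * L)
Q = 100e-6 * (43e-6)^3 * 182e3 / (12 * 0.001 * 46049e-6) = 2.61863703e-09 m^3/s
Step 3: Convert Q from m^3/s to nL/s (1 m^3 = 1e12 nL, so multiply by 1e12).
Q = 2618.637 nL/s


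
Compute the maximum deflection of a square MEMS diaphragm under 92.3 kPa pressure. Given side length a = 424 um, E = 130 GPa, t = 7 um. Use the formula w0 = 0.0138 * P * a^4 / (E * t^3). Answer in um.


Step 1: Convert pressure to compatible units (E is in GPa, so P in GPa).
P = 92.3 kPa = 92.3e-6 GPa
Step 2: Compute numerator: 0.0138 * P * a^4.
a^4 = 424^4 = 32319410176
numerator = 0.0138 * 92.3e-6 * 32319410176 = 4.11665e+04
Step 3: Compute denominator: E * t^3 = 130 * 7^3 = 44590
Step 4: w0 = numerator / denominator = 4.11665e+04 / 44590 = 0.9232 um


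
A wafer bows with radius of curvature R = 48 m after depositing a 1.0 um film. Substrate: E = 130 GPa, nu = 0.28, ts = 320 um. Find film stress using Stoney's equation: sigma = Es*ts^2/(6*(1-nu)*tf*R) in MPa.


Step 1: Compute numerator: Es * ts^2 = 130 * 320^2 = 13312000 (GPa*um^2)
Step 2: Compute denominator (R in um): 6*(1-nu)*tf*R = 6*0.72*1.0*48e6 = 207360000.0 (um^2)
Step 3: sigma (GPa) = 13312000 / 207360000.0 = 6.4198e-02 GPa
Step 4: Convert to MPa (x1000): sigma = 64.2 MPa


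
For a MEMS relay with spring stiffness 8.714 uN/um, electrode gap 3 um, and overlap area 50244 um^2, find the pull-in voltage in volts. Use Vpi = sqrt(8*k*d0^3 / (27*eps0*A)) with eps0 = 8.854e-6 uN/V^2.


Step 1: Compute numerator: 8 * k * d0^3 = 8 * 8.714 * 3^3 = 1882.224
Step 2: Compute denominator: 27 * eps0 * A = 27 * 8.854e-6 * 50244 = 12.01123
Step 3: Vpi = sqrt(1882.224 / 12.01123)
Vpi = 12.52 V


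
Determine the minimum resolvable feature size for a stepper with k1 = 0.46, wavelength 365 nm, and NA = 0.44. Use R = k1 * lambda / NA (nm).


Step 1: Identify values: k1 = 0.46, lambda = 365 nm, NA = 0.44
Step 2: R = k1 * lambda / NA
R = 0.46 * 365 / 0.44
R = 381.6 nm


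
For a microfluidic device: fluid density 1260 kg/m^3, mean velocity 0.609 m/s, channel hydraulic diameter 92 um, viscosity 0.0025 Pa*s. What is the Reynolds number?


Step 1: Convert Dh to meters: Dh = 92e-6 m
Step 2: Re = rho * v * Dh / mu
Re = 1260 * 0.609 * 92e-6 / 0.0025
Re = 28.238


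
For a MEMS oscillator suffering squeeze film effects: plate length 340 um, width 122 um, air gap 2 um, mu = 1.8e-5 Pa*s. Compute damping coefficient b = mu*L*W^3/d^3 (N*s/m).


Step 1: Convert to SI.
L = 340e-6 m, W = 122e-6 m, d = 2e-6 m
Step 2: W^3 = (122e-6)^3 = 1.82e-12 m^3
Step 3: d^3 = (2e-6)^3 = 8.00e-18 m^3
Step 4: b = 1.8e-5 * 340e-6 * 1.82e-12 / 8.00e-18
b = 1.39e-03 N*s/m


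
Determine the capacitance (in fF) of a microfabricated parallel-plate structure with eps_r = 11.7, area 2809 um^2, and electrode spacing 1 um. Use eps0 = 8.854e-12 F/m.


Step 1: Convert area to m^2: A = 2809e-12 m^2
Step 2: Convert gap to m: d = 1e-6 m
Step 3: C = eps0 * eps_r * A / d
C = 8.854e-12 * 11.7 * 2809e-12 / 1e-6
Step 4: Convert to fF (multiply by 1e15).
C = 290.99 fF


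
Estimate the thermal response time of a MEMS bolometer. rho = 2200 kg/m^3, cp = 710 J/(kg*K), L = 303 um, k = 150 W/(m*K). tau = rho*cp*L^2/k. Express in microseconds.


Step 1: Convert L to m: L = 303e-6 m
Step 2: L^2 = (303e-6)^2 = 9.1809e-08 m^2
Step 3: tau = 2200 * 710 * 9.1809e-08 / 150 = 9.5603772e-04 s
Step 4: Convert to microseconds (multiply by 1e6).
tau = 956.038 us


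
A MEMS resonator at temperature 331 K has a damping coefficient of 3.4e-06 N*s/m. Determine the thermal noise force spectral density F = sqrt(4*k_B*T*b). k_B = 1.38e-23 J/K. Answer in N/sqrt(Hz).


Step 1: Compute 4 * k_B * T * b
= 4 * 1.38e-23 * 331 * 3.4e-06
= 6.2122e-26 N^2/Hz
Step 2: F_noise = sqrt(6.2122e-26)
F_noise = 2.49e-13 N/sqrt(Hz)


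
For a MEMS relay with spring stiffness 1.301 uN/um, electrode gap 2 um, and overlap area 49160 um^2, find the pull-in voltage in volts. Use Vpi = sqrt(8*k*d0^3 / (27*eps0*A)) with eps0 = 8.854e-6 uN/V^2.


Step 1: Compute numerator: 8 * k * d0^3 = 8 * 1.301 * 2^3 = 83.264
Step 2: Compute denominator: 27 * eps0 * A = 27 * 8.854e-6 * 49160 = 11.752091
Step 3: Vpi = sqrt(83.264 / 11.752091)
Vpi = 2.66 V


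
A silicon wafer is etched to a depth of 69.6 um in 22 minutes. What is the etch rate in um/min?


Step 1: Etch rate = depth / time
Step 2: rate = 69.6 / 22
rate = 3.164 um/min


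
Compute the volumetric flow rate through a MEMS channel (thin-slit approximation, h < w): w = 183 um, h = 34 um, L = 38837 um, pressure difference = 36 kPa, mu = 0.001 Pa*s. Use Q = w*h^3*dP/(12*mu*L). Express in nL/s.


Step 1: Convert all dimensions to SI (meters).
w = 183e-6 m, h = 34e-6 m, L = 38837e-6 m, dP = 36e3 Pa
Step 2: Q = w * h^3 * dP / (12 * mu * L)
Q = 183e-6 * (34e-6)^3 * 36e3 / (12 * 0.001 * 38837e-6) = 5.5560151e-10 m^3/s
Step 3: Convert Q from m^3/s to nL/s (1 m^3 = 1e12 nL, so multiply by 1e12).
Q = 555.602 nL/s
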